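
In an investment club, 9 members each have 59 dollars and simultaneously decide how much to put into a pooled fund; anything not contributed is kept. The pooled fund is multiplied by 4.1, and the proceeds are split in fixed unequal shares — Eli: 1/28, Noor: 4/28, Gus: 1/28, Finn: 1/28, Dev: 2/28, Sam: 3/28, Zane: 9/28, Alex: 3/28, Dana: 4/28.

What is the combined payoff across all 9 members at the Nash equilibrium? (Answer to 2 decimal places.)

For player j, contributing a unit is worthwhile iff 4.1 × (j's share) ≥ 1, i.e. iff j's share is at least 0.2439.
Zane alone (share 9/28) is above the threshold, contributing 59; the remaining 8 contribute 0. Total contributed: 59.
The pooled fund pays out 4.1 × 59 = 241.90 in total (split across the unequal shares, but the aggregate is all that matters for the group sum).
The 8 free-riders keep 59 each, adding 472. Group total = 472 + 241.90 = 713.90.

713.90 dollars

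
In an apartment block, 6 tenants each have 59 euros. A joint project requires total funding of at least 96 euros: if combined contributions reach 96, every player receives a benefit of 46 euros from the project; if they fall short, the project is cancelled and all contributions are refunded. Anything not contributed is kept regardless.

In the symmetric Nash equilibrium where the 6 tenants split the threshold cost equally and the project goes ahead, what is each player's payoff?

89 euros

Equal share of the threshold: 96/6 = 16.
At this profile no one gains by cutting their contribution: any cut drops the total below 96, the project is cancelled, contributions are refunded, and the deviator ends with 59, which is less than 59 − 16 + 46 = 89. Contributing more than 16 just wastes the excess. So contributing exactly 16 is a best response.
Each player's payoff: 59 − 16 + 46 = 89.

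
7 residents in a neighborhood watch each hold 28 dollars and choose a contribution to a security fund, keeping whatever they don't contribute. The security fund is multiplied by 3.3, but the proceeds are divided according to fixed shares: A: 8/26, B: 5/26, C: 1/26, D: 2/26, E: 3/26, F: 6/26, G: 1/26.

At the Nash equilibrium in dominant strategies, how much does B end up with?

Player j's private return per contributed unit is 3.3 × (j's share). Contributing is weakly dominant for j when that share is at least 1/3.3 = 0.3030, and contributing 0 is dominant otherwise.
The only share above 0.3030 is A's 8/26, contributing 28; the remaining 6 contribute 0. Total contributed: 28.
B keeps 28 and receives 3.3 × 28 × 5/26 = 17.77 from the security fund, for a payoff of 45.77.

45.77 dollars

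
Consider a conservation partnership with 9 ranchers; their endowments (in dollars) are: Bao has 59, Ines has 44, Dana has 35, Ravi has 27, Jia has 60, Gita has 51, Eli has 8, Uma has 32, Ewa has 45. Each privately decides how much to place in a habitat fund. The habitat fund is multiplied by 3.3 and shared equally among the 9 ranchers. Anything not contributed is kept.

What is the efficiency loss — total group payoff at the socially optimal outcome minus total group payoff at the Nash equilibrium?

830.30 dollars

The private return per contributed unit is 3.3/9 = 0.3667 < 1 for every player regardless of endowment, so the Nash equilibrium is zero contribution and the group total is Σ E_j = 59 + 44 + 35 + 27 + 60 + 51 + 8 + 32 + 45 = 361.
Each contributed unit returns 3.300 to the group, so the social optimum is full contribution by everyone: group total = 3.300 × 361 = 1191.30.
Efficiency loss = (3.300 − 1) × 361 = 830.30.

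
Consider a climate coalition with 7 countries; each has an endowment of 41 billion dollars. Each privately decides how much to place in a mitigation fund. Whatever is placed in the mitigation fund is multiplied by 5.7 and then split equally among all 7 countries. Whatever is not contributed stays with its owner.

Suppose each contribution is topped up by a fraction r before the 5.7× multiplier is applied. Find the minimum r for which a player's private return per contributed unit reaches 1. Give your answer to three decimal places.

With matching at rate r, one contributed unit becomes (1 + r) in the mitigation fund and returns 5.7 × (1 + r) / 7 to the contributor.
Setting this equal to 1: 1 + r = 7/5.7 = 1.2281.
So the minimum matching rate is r = 1.2281 − 1 = 0.228.

0.228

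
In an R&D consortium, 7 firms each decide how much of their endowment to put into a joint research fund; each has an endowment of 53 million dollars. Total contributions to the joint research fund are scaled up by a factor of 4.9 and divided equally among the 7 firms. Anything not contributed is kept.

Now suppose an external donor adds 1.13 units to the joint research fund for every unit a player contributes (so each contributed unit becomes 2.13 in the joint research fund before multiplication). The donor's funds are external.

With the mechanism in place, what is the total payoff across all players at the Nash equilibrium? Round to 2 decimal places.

The effective private return per unit is now 4.9 × 2.13 / 7 = 1.4910 > 1, so every player's dominant strategy flips to full contribution.
At the Nash equilibrium everyone contributes 53. Group total payoff = 4.9 × 2.13 × 371 = 3872.13.

3872.13 million dollars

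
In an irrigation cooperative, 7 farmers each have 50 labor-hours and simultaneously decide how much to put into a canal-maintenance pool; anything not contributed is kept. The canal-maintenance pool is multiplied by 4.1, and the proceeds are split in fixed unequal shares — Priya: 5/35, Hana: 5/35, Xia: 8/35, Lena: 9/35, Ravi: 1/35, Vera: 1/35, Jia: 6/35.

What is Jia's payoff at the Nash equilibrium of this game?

For player j, contributing a unit is worthwhile iff 4.1 × (j's share) ≥ 1, i.e. iff j's share is at least 0.2439.
Only Lena (9/35) clears that bar, contributing 50; the remaining 6 contribute 0. Total contributed: 50.
Jia keeps 50 and receives 4.1 × 50 × 6/35 = 35.14 from the canal-maintenance pool, for a payoff of 85.14.

85.14 labor-hours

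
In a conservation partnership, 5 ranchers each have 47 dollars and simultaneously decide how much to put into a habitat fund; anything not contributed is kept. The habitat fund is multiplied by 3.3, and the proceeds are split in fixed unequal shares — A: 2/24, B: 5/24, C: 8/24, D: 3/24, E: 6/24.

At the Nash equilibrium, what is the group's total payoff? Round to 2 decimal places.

343.10 dollars

Player j's private return per contributed unit is 3.3 × (j's share). Contributing is weakly dominant for j when that share is at least 1/3.3 = 0.3030, and contributing 0 is dominant otherwise.
The only share above 0.3030 is C's 8/24, contributing 47; the remaining 4 contribute 0. Total contributed: 47.
The habitat fund pays out 3.3 × 47 = 155.10 in total (split across the unequal shares, but the aggregate is all that matters for the group sum).
The 4 free-riders keep 47 each, adding 188. Group total = 188 + 155.10 = 343.10.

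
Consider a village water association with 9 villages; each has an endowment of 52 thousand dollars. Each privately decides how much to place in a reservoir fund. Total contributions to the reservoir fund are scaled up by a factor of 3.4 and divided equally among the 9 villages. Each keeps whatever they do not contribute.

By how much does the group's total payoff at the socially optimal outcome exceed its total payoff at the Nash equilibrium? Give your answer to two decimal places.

1123.20 thousand dollars

Each contributed unit returns 3.4/9 = 0.3778 to its contributor — below 1 — so contributing 0 is dominant for every player. At the Nash equilibrium everyone keeps their 52, and the group total is 9 × 52 = 468.
Each contributed unit returns 3.400 to the group as a whole (0.3778 to each of 9 players), which exceeds 1, so the social optimum is full contribution: group total = 3.400 × 468 = 1591.20.
Efficiency loss = 1591.20 − 468 = 1123.20.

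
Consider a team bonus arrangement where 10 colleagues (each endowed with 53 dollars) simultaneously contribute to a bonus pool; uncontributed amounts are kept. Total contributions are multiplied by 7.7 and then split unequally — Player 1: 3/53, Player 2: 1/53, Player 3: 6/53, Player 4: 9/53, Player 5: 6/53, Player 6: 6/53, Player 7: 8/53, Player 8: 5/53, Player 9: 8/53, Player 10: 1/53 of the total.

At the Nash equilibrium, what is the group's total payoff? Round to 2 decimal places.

1595.30 dollars

For player j, contributing a unit is worthwhile iff 7.7 × (j's share) ≥ 1, i.e. iff j's share is at least 0.1299.
Player 4, Player 7 and Player 9 are above the threshold, contributing 53 each; the remaining 7 contribute 0. Total contributed: 159.
The bonus pool pays out 7.7 × 159 = 1224.30 in total (split across the unequal shares, but the aggregate is all that matters for the group sum).
The 7 free-riders keep 53 each, adding 371. Group total = 371 + 1224.30 = 1595.30.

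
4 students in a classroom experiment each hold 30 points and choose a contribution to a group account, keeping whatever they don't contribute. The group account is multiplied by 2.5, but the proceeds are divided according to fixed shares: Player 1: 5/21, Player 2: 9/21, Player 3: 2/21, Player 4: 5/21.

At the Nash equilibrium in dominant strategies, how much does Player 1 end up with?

For player j, contributing a unit is worthwhile iff 2.5 × (j's share) ≥ 1, i.e. iff j's share is at least 0.4000.
The only share above 0.4000 is Player 2's 9/21, contributing 30; the remaining 3 contribute 0. Total contributed: 30.
Player 1 keeps 30 and receives 2.5 × 30 × 5/21 = 17.86 from the group account, for a payoff of 47.86.

47.86 points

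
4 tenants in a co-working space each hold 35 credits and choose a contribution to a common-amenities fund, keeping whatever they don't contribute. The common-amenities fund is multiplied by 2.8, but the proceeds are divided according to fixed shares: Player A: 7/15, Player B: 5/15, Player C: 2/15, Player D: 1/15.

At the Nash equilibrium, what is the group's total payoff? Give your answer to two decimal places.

Player j's private return per contributed unit is 2.8 × (j's share). Contributing is weakly dominant for j when that share is at least 1/2.8 = 0.3571, and contributing 0 is dominant otherwise.
Only Player A (7/15) clears that bar, contributing 35; the remaining 3 contribute 0. Total contributed: 35.
The common-amenities fund pays out 2.8 × 35 = 98.00 in total (split across the unequal shares, but the aggregate is all that matters for the group sum).
The 3 free-riders keep 35 each, adding 105. Group total = 105 + 98.00 = 203.00.

203.00 credits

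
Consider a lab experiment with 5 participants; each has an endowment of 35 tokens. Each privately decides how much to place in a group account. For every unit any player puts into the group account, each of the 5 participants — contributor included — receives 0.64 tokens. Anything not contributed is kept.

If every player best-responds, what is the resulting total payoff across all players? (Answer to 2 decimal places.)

175.00 tokens

The private return per contributed unit is 0.64 < 1, so contributing 0 is dominant for every player. At the Nash equilibrium everyone keeps their 35, and the group total is 5 × 35 = 175.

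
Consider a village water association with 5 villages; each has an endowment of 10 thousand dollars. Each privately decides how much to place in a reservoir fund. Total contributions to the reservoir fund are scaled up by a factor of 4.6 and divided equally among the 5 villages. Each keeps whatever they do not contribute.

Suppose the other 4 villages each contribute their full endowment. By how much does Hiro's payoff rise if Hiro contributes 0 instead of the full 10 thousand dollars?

Switching from a contribution of 10 to 0 lets Hiro keep an extra 10 thousand dollars, but lowers the reservoir fund by 10, which costs Hiro their own share of that drop: 4.6/5 × 10 = 9.20.
Net gain = 10 − 9.20 = 0.80. The private return per contributed unit (0.9200) is below 1, so free-riding is indeed the best response regardless of what the others do.

0.80 thousand dollars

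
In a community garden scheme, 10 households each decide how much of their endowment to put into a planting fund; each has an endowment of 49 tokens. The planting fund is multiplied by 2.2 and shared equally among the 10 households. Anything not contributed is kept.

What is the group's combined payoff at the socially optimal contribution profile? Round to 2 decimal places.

Each contributed unit returns 2.200 to the group as a whole (0.2200 to each of 10 players), which exceeds 1, so the social optimum is full contribution: group total = 2.200 × 490 = 1078.00.

1078.00 tokens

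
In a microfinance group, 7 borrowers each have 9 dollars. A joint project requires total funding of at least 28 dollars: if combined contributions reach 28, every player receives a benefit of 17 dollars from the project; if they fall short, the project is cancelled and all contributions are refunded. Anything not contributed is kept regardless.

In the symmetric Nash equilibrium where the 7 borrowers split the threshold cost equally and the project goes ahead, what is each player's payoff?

22 dollars

Equal share of the threshold: 28/7 = 4.
At this profile no one gains by cutting their contribution: any cut drops the total below 28, the project is cancelled, contributions are refunded, and the deviator ends with 9, which is less than 9 − 4 + 17 = 22. Contributing more than 4 just wastes the excess. So contributing exactly 4 is a best response.
Each player's payoff: 9 − 4 + 17 = 22.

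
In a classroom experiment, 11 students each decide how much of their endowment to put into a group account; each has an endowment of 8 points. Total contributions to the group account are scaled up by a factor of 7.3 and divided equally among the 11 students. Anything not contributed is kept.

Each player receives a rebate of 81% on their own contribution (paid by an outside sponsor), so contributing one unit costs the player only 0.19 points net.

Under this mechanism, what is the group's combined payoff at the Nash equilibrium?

Under the mechanism each unit contributed yields (7.3/11) / 0.19 = 3.4928 back to its contributor per unit of net cost, which exceeds 1, making full contribution the dominant choice for everyone.
At the Nash equilibrium everyone contributes 8. Group total payoff = 11 × (8 × 0.81 + 7.3 × 8) = 713.68.

713.68 points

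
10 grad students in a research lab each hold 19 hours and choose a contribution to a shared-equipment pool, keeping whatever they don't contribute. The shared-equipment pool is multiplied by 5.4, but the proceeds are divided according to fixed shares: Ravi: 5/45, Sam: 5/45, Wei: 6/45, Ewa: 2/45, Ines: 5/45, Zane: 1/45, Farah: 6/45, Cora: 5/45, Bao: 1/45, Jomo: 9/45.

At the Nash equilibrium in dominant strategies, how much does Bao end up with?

21.28 hours

Player j's private return per contributed unit is 5.4 × (j's share). Contributing is weakly dominant for j when that share is at least 1/5.4 = 0.1852, and contributing 0 is dominant otherwise.
The only share above 0.1852 is Jomo's 9/45, contributing 19; the remaining 9 contribute 0. Total contributed: 19.
Bao keeps 19 and receives 5.4 × 19 × 1/45 = 2.28 from the shared-equipment pool, for a payoff of 21.28.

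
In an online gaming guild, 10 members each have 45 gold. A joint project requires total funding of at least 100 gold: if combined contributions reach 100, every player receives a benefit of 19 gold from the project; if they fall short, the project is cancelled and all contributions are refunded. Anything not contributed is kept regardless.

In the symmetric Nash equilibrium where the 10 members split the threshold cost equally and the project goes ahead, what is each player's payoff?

54 gold

Equal share of the threshold: 100/10 = 10.
At this profile no one gains by cutting their contribution: any cut drops the total below 100, the project is cancelled, contributions are refunded, and the deviator ends with 45, which is less than 45 − 10 + 19 = 54. Contributing more than 10 just wastes the excess. So contributing exactly 10 is a best response.
Each player's payoff: 45 − 10 + 19 = 54.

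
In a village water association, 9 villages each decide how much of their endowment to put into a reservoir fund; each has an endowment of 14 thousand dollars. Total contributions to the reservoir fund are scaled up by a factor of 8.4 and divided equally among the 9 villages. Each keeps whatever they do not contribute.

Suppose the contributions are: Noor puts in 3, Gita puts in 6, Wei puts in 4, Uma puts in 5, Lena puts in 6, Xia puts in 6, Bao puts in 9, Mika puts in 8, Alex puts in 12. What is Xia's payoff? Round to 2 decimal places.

Total contributed: 3 + 6 + 4 + 5 + 6 + 6 + 9 + 8 + 12 = 59.
Each receives 8.4 × 59 / 9 = 55.07 from the reservoir fund.
Xia keeps 14 − 6 = 8, so Xia's payoff is 8 + 55.07 = 63.07.

63.07 thousand dollars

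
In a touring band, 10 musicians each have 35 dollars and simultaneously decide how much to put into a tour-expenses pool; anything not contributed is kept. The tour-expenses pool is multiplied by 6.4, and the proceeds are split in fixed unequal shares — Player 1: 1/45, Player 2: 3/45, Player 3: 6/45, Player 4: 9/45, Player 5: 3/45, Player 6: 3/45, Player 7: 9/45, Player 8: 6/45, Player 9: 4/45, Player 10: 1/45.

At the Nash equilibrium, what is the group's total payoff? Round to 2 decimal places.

A player with share s gets back 6.4·s per unit contributed, so full contribution is dominant for anyone with s > 1/6.4 = 0.1563 and zero contribution is dominant for anyone below.
Player 4 and Player 7 are above the threshold, contributing 35 each; the remaining 8 contribute 0. Total contributed: 70.
The tour-expenses pool pays out 6.4 × 70 = 448.00 in total (split across the unequal shares, but the aggregate is all that matters for the group sum).
The 8 free-riders keep 35 each, adding 280. Group total = 280 + 448.00 = 728.00.

728.00 dollars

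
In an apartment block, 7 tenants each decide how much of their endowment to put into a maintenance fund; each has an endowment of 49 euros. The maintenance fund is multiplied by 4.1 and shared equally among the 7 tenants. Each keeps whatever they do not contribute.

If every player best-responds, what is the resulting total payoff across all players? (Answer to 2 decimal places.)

Each contributed unit returns 4.1/7 = 0.5857 to its contributor — below 1 — so contributing 0 is dominant for every player. At the Nash equilibrium everyone keeps their 49, and the group total is 7 × 49 = 343.

343.00 euros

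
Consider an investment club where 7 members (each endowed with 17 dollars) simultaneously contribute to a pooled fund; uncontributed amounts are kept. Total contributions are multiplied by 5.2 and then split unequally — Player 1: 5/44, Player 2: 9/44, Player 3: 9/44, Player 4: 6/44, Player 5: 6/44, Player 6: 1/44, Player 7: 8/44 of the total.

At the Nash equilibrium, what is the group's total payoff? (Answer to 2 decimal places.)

Each unit j contributes comes back to j as 5.2 × (j's share), so j prefers to contribute only if that share exceeds 1/5.2 = 0.1923; otherwise keeping the unit dominates.
Player 2 and Player 3 clear that bar, contributing 17 each; the remaining 5 contribute 0. Total contributed: 34.
The pooled fund pays out 5.2 × 34 = 176.80 in total (split across the unequal shares, but the aggregate is all that matters for the group sum).
The 5 free-riders keep 17 each, adding 85. Group total = 85 + 176.80 = 261.80.

261.80 dollars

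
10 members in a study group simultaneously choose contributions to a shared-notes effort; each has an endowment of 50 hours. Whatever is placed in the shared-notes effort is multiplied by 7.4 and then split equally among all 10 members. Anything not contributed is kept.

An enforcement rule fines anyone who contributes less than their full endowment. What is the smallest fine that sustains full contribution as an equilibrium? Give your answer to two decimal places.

Given the others contribute fully, the best deviation is to contribute 0 (any partial contribution still incurs the fine and gives up units whose private return 0.7400 is below 1).
Deviating from 50 to 0 saves 50 hours but forfeits the deviator's share of the drop in the shared-notes effort: 7.4/10 × 50 = 37.00.
So the deviation gain is 50 − 37.00 = 13.00, and the fine must be at least 13.00 hours to wipe it out.

13.00 hours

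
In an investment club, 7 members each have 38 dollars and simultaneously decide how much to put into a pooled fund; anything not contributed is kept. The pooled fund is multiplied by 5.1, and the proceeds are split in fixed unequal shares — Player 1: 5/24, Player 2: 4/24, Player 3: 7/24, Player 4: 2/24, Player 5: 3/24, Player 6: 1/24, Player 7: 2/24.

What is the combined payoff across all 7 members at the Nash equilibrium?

577.60 dollars

Each unit j contributes comes back to j as 5.1 × (j's share), so j prefers to contribute only if that share exceeds 1/5.1 = 0.1961; otherwise keeping the unit dominates.
Player 1 and Player 3 clear that bar, contributing 38 each; the remaining 5 contribute 0. Total contributed: 76.
The pooled fund pays out 5.1 × 76 = 387.60 in total (split across the unequal shares, but the aggregate is all that matters for the group sum).
The 5 free-riders keep 38 each, adding 190. Group total = 190 + 387.60 = 577.60.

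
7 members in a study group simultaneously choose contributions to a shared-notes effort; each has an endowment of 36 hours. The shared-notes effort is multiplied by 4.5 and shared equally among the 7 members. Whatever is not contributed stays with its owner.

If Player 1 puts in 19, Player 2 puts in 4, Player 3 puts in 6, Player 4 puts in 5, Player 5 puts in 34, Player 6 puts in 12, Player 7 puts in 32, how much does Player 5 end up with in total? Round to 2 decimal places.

Total contributed: 19 + 4 + 6 + 5 + 34 + 12 + 32 = 112.
Each receives 4.5 × 112 / 7 = 72.00 from the shared-notes effort.
Player 5 keeps 36 − 34 = 2, so Player 5's payoff is 2 + 72.00 = 74.00.

74.00 hours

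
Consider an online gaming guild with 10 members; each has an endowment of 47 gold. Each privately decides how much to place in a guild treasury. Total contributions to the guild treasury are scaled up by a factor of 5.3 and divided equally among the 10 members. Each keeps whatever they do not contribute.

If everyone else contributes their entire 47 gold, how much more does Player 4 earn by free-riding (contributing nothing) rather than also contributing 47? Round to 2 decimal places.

22.09 gold

Switching from a contribution of 47 to 0 lets Player 4 keep an extra 47 gold, but lowers the guild treasury by 47, which costs Player 4 their own share of that drop: 5.3/10 × 47 = 24.91.
Net gain = 47 − 24.91 = 22.09. The private return per contributed unit (0.5300) is below 1, so free-riding is indeed the best response regardless of what the others do.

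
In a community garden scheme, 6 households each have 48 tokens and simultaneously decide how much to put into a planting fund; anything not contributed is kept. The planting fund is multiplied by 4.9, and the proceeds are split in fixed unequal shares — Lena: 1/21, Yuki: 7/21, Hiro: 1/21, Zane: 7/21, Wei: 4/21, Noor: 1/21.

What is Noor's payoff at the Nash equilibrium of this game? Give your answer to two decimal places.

For player j, contributing a unit is worthwhile iff 4.9 × (j's share) ≥ 1, i.e. iff j's share is at least 0.2041.
The shares above 0.2041 belong to Yuki and Zane, contributing 48 each; the remaining 4 contribute 0. Total contributed: 96.
Noor keeps 48 and receives 4.9 × 96 × 1/21 = 22.40 from the planting fund, for a payoff of 70.40.

70.40 tokens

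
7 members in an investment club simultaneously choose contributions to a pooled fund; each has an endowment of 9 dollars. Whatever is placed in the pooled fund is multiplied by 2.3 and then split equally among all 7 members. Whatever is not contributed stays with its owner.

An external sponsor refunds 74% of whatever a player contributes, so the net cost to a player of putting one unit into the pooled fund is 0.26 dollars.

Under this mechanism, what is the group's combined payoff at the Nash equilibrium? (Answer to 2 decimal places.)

Under the mechanism each unit contributed yields (2.3/7) / 0.26 = 1.2637 back to its contributor per unit of net cost, which exceeds 1, making full contribution the dominant choice for everyone.
At the Nash equilibrium everyone contributes 9. Group total payoff = 7 × (9 × 0.74 + 2.3 × 9) = 191.52.

191.52 dollars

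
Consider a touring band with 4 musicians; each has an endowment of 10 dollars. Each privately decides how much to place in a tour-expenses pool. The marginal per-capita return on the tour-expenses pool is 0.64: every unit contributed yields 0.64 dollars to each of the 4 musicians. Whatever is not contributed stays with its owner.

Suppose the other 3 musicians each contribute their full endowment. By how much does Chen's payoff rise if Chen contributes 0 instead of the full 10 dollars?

3.60 dollars

Switching from a contribution of 10 to 0 lets Chen keep an extra 10 dollars, but lowers the tour-expenses pool by 10, which costs Chen their own share of that drop: 0.64 × 10 = 6.40.
Net gain = 10 − 6.40 = 3.60. The private return per contributed unit (0.64) is below 1, so free-riding is indeed the best response regardless of what the others do.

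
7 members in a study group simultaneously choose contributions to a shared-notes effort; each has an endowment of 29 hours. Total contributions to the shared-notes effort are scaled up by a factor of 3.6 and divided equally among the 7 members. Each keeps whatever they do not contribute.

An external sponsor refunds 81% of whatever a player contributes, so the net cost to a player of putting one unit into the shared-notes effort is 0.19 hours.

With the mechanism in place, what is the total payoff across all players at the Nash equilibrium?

895.23 hours

Under the mechanism each unit contributed yields (3.6/7) / 0.19 = 2.7068 back to its contributor per unit of net cost, which exceeds 1, making full contribution the dominant choice for everyone.
So the Nash equilibrium is full contribution by all 7; the group earns 7 × (29 × 0.81 + 3.6 × 29) = 895.23.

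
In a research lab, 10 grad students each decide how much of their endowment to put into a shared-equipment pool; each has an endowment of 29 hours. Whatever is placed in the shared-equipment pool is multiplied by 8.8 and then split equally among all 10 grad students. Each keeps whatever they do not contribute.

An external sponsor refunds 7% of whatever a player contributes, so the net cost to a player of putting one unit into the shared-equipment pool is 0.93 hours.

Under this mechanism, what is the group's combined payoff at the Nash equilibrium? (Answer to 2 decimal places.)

The effective private return is (8.8/10) / 0.93 = 0.9462, which is still under 1, so the mechanism doesn't change anyone's dominant strategy: zero contribution.
At the Nash equilibrium no one contributes; group total payoff = 10 × 29 = 290.

290.00 hours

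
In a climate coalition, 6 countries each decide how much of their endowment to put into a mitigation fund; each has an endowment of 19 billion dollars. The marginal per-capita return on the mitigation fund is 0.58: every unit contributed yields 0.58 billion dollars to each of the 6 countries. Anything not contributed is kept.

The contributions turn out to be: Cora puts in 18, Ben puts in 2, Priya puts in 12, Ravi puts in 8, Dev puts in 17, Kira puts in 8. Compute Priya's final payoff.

Total contributed: 18 + 2 + 12 + 8 + 17 + 8 = 65.
Each receives 0.58 × 65 = 37.70 from the mitigation fund.
Priya keeps 19 − 12 = 7, so Priya's payoff is 7 + 37.70 = 44.70.

44.70 billion dollars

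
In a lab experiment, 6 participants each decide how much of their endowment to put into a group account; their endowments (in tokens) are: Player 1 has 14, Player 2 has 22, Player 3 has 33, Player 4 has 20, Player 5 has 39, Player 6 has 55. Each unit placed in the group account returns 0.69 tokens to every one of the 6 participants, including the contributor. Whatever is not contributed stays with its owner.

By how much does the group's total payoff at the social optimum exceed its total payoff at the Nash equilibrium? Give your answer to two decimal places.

The private return per contributed unit is 0.69 < 1 for everyone, so the Nash equilibrium is zero contribution and the group total is Σ E_j = 14 + 22 + 33 + 20 + 39 + 55 = 183.
Each contributed unit returns 4.140 to the group, so the social optimum is full contribution by everyone: group total = 4.140 × 183 = 757.62.
Efficiency loss = (4.140 − 1) × 183 = 574.62.

574.62 tokens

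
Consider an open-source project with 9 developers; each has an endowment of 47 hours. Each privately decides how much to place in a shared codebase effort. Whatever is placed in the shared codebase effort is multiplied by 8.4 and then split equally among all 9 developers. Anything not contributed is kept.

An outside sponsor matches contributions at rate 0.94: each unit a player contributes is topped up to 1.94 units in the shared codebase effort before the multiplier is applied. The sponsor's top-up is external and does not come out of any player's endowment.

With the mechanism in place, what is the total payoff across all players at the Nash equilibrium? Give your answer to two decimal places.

The effective private return per unit is now 8.4 × 1.94 / 9 = 1.8107 > 1, so every player's dominant strategy flips to full contribution.
At the Nash equilibrium everyone contributes 47. Group total payoff = 8.4 × 1.94 × 423 = 6893.21.

6893.21 hours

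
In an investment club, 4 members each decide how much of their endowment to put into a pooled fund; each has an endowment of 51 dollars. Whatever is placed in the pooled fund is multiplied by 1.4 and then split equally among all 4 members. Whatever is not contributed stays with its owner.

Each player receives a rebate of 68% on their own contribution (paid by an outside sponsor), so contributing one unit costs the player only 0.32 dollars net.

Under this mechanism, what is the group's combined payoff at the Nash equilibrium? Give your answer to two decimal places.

424.32 dollars

With the mechanism, a contributed unit returns (1.4/4) / 0.32 = 1.0938 per unit of net cost to the contributor — now above 1 — so contributing fully is weakly dominant for every player.
At the Nash equilibrium everyone contributes 51. Group total payoff = 4 × (51 × 0.68 + 1.4 × 51) = 424.32.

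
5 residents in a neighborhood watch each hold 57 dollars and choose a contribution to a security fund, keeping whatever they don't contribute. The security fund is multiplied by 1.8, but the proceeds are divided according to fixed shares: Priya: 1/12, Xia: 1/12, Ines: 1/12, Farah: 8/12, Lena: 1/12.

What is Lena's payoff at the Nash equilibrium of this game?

Player j's private return per contributed unit is 1.8 × (j's share). Contributing is weakly dominant for j when that share is at least 1/1.8 = 0.5556, and contributing 0 is dominant otherwise.
The only share above 0.5556 is Farah's 8/12, contributing 57; the remaining 4 contribute 0. Total contributed: 57.
Lena keeps 57 and receives 1.8 × 57 × 1/12 = 8.55 from the security fund, for a payoff of 65.55.

65.55 dollars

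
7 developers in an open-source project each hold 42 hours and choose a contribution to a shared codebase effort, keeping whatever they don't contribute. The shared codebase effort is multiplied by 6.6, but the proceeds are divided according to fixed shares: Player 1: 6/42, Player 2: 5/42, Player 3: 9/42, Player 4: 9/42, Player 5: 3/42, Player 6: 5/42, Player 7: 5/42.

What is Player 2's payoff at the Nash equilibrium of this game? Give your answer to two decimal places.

A player with share s gets back 6.6·s per unit contributed, so full contribution is dominant for anyone with s > 1/6.6 = 0.1515 and zero contribution is dominant for anyone below.
Player 3 and Player 4 are above the threshold, contributing 42 each; the remaining 5 contribute 0. Total contributed: 84.
Player 2 keeps 42 and receives 6.6 × 84 × 5/42 = 66.00 from the shared codebase effort, for a payoff of 108.00.

108.00 hours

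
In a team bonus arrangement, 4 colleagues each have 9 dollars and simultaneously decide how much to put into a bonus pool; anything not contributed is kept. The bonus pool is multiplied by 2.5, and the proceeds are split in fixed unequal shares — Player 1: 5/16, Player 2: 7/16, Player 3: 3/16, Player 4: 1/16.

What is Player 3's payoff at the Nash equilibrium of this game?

Each unit j contributes comes back to j as 2.5 × (j's share), so j prefers to contribute only if that share exceeds 1/2.5 = 0.4000; otherwise keeping the unit dominates.
The only share above 0.4000 is Player 2's 7/16, contributing 9; the remaining 3 contribute 0. Total contributed: 9.
Player 3 keeps 9 and receives 2.5 × 9 × 3/16 = 4.22 from the bonus pool, for a payoff of 13.22.

13.22 dollars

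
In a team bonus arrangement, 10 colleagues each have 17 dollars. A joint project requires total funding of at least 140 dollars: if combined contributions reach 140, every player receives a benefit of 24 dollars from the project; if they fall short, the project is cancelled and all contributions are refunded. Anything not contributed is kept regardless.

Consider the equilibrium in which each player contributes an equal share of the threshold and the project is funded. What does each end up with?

27 dollars

Equal share of the threshold: 140/10 = 14.
At this profile no one gains by cutting their contribution: any cut drops the total below 140, the project is cancelled, contributions are refunded, and the deviator ends with 17, which is less than 17 − 14 + 24 = 27. Contributing more than 14 just wastes the excess. So contributing exactly 14 is a best response.
Each player's payoff: 17 − 14 + 24 = 27.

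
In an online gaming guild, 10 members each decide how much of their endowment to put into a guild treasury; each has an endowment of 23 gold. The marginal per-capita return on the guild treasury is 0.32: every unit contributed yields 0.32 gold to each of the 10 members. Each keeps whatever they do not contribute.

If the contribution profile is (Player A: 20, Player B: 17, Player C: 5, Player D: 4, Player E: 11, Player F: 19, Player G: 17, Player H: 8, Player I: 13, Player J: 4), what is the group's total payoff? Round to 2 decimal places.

489.60 gold

Total contributed: 20 + 17 + 5 + 4 + 11 + 19 + 17 + 8 + 13 + 4 = 118; total kept: 10 × 23 − 118 = 112.
The guild treasury pays out 0.32 × 10 × 118 = 377.60 in aggregate.
Group total = 112 + 377.60 = 489.60.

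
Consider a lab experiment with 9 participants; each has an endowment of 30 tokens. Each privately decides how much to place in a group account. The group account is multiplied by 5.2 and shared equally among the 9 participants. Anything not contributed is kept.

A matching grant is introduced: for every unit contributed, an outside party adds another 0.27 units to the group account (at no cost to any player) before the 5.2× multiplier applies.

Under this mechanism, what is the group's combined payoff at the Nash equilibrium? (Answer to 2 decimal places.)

The effective private return is 5.2 × 1.27 / 9 = 0.7338, which is still under 1, so the mechanism doesn't change anyone's dominant strategy: zero contribution.
Everyone keeps their endowment and the group total is 9 × 30 = 270.

270.00 tokens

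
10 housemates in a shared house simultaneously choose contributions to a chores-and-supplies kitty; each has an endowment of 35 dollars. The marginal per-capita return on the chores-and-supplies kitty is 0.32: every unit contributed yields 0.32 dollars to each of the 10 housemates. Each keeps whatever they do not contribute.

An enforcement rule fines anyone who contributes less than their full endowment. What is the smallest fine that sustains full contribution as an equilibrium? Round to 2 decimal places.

23.80 dollars

Given the others contribute fully, the best deviation is to contribute 0 (any partial contribution still incurs the fine and gives up units whose private return 0.32 is below 1).
Deviating from 35 to 0 saves 35 dollars but forfeits the deviator's share of the drop in the chores-and-supplies kitty: 0.32 × 35 = 11.20.
So the deviation gain is 35 − 11.20 = 23.80, and the fine must be at least 23.80 dollars to wipe it out.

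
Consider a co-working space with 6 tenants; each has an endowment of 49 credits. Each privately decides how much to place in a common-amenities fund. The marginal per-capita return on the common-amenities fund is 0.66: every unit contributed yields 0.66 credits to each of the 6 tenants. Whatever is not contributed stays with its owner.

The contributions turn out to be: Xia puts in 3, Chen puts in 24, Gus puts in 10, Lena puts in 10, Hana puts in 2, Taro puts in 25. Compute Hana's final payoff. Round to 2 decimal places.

95.84 credits

Total contributed: 3 + 24 + 10 + 10 + 2 + 25 = 74.
Each receives 0.66 × 74 = 48.84 from the common-amenities fund.
Hana keeps 49 − 2 = 47, so Hana's payoff is 47 + 48.84 = 95.84.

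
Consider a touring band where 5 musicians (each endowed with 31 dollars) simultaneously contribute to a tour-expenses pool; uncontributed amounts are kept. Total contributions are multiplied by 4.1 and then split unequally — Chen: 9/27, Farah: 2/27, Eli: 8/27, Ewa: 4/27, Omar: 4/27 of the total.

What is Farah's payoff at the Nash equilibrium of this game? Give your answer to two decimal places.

49.83 dollars

Player j's private return per contributed unit is 4.1 × (j's share). Contributing is weakly dominant for j when that share is at least 1/4.1 = 0.2439, and contributing 0 is dominant otherwise.
The shares above 0.2439 belong to Chen and Eli, contributing 31 each; the remaining 3 contribute 0. Total contributed: 62.
Farah keeps 31 and receives 4.1 × 62 × 2/27 = 18.83 from the tour-expenses pool, for a payoff of 49.83.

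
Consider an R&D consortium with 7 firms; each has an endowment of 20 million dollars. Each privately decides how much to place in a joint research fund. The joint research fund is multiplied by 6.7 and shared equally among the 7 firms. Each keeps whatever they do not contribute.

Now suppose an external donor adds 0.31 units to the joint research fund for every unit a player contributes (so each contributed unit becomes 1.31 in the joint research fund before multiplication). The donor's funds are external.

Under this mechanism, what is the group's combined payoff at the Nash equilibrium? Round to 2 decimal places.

Under the mechanism each unit contributed yields 6.7 × 1.31 / 7 = 1.2539 back to its contributor per unit of net cost, which exceeds 1, making full contribution the dominant choice for everyone.
So the Nash equilibrium is full contribution by all 7; the group earns 6.7 × 1.31 × 140 = 1228.78.

1228.78 million dollars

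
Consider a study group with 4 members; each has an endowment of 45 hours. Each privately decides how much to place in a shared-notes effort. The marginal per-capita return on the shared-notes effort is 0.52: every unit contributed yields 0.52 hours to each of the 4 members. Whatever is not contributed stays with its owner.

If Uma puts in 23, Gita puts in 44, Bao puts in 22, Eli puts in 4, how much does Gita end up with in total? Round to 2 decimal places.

49.36 hours

Total contributed: 23 + 44 + 22 + 4 = 93.
Each receives 0.52 × 93 = 48.36 from the shared-notes effort.
Gita keeps 45 − 44 = 1, so Gita's payoff is 1 + 48.36 = 49.36.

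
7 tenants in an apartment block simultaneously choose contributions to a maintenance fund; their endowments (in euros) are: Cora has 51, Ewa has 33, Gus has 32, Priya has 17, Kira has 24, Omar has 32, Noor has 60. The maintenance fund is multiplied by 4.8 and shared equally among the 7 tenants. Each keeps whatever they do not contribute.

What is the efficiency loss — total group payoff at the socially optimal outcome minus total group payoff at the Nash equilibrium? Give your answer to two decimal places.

946.20 euros

The private return per contributed unit is 4.8/7 = 0.6857 < 1 for every player regardless of endowment, so the Nash equilibrium is zero contribution and the group total is Σ E_j = 51 + 33 + 32 + 17 + 24 + 32 + 60 = 249.
Each contributed unit returns 4.800 to the group, so the social optimum is full contribution by everyone: group total = 4.800 × 249 = 1195.20.
Efficiency loss = (4.800 − 1) × 249 = 946.20.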